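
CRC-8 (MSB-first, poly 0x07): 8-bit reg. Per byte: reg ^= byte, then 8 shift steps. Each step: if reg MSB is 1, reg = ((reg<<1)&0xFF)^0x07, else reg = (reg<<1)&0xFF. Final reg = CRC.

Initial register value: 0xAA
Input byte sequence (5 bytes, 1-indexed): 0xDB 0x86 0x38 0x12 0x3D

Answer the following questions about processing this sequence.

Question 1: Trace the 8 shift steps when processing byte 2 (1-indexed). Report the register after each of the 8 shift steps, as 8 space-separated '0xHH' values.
Answer: 0xAB 0x51 0xA2 0x43 0x86 0x0B 0x16 0x2C

Derivation:
After byte 1 (0xDB): reg=0x50
Register before byte 2: 0x50
After XOR with byte 0x86: 0xD6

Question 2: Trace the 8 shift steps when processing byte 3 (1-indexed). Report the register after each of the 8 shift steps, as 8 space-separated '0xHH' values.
Answer: 0x28 0x50 0xA0 0x47 0x8E 0x1B 0x36 0x6C

Derivation:
After byte 1 (0xDB): reg=0x50
After byte 2 (0x86): reg=0x2C
Register before byte 3: 0x2C
After XOR with byte 0x38: 0x14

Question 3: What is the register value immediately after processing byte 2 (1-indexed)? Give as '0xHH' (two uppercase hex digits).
After byte 1 (0xDB): reg=0x50
After byte 2 (0x86): reg=0x2C

Answer: 0x2C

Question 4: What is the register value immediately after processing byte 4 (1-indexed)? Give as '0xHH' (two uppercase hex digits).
After byte 1 (0xDB): reg=0x50
After byte 2 (0x86): reg=0x2C
After byte 3 (0x38): reg=0x6C
After byte 4 (0x12): reg=0x7D

Answer: 0x7D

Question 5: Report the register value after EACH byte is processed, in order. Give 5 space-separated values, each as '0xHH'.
0x50 0x2C 0x6C 0x7D 0xC7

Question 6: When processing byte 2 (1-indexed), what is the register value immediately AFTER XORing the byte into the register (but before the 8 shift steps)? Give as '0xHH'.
Register before byte 2: 0x50
Byte 2: 0x86
0x50 XOR 0x86 = 0xD6

Answer: 0xD6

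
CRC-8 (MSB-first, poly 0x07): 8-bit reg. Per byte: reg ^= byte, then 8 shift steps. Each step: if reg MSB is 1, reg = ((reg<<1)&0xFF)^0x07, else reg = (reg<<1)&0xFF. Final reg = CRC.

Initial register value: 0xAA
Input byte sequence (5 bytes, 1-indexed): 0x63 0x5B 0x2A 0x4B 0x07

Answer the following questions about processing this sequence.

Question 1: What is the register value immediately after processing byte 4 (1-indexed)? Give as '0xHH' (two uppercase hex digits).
After byte 1 (0x63): reg=0x71
After byte 2 (0x5B): reg=0xD6
After byte 3 (0x2A): reg=0xFA
After byte 4 (0x4B): reg=0x1E

Answer: 0x1E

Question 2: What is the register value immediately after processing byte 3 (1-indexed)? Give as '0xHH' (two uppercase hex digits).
Answer: 0xFA

Derivation:
After byte 1 (0x63): reg=0x71
After byte 2 (0x5B): reg=0xD6
After byte 3 (0x2A): reg=0xFA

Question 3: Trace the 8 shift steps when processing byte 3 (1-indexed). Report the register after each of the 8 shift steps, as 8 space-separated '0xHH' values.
After byte 1 (0x63): reg=0x71
After byte 2 (0x5B): reg=0xD6
Register before byte 3: 0xD6
After XOR with byte 0x2A: 0xFC

Answer: 0xFF 0xF9 0xF5 0xED 0xDD 0xBD 0x7D 0xFA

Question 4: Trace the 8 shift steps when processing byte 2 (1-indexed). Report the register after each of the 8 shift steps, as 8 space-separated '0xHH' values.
After byte 1 (0x63): reg=0x71
Register before byte 2: 0x71
After XOR with byte 0x5B: 0x2A

Answer: 0x54 0xA8 0x57 0xAE 0x5B 0xB6 0x6B 0xD6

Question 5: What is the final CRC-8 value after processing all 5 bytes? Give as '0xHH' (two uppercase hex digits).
After byte 1 (0x63): reg=0x71
After byte 2 (0x5B): reg=0xD6
After byte 3 (0x2A): reg=0xFA
After byte 4 (0x4B): reg=0x1E
After byte 5 (0x07): reg=0x4F

Answer: 0x4F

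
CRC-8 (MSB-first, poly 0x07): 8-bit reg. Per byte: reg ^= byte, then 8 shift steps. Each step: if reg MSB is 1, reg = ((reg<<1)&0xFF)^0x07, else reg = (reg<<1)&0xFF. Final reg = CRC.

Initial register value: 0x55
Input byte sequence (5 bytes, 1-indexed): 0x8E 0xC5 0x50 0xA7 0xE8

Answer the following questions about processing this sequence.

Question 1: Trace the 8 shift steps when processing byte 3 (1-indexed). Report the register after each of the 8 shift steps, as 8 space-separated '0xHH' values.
After byte 1 (0x8E): reg=0x0F
After byte 2 (0xC5): reg=0x78
Register before byte 3: 0x78
After XOR with byte 0x50: 0x28

Answer: 0x50 0xA0 0x47 0x8E 0x1B 0x36 0x6C 0xD8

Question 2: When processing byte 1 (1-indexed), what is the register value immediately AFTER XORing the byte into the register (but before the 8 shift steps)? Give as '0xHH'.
Register before byte 1: 0x55
Byte 1: 0x8E
0x55 XOR 0x8E = 0xDB

Answer: 0xDB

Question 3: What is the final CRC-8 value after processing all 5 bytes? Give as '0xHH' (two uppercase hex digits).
After byte 1 (0x8E): reg=0x0F
After byte 2 (0xC5): reg=0x78
After byte 3 (0x50): reg=0xD8
After byte 4 (0xA7): reg=0x7A
After byte 5 (0xE8): reg=0xF7

Answer: 0xF7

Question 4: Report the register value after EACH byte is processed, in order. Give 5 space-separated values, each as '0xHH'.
0x0F 0x78 0xD8 0x7A 0xF7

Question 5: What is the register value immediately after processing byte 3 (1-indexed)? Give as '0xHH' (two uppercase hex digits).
Answer: 0xD8

Derivation:
After byte 1 (0x8E): reg=0x0F
After byte 2 (0xC5): reg=0x78
After byte 3 (0x50): reg=0xD8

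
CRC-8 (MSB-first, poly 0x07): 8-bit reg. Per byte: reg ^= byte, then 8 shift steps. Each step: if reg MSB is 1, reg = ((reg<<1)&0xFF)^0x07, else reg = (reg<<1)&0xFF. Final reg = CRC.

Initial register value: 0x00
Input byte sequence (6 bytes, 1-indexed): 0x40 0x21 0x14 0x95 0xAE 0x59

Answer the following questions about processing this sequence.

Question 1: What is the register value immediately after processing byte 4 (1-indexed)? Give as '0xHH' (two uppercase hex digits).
Answer: 0x52

Derivation:
After byte 1 (0x40): reg=0xC7
After byte 2 (0x21): reg=0xBC
After byte 3 (0x14): reg=0x51
After byte 4 (0x95): reg=0x52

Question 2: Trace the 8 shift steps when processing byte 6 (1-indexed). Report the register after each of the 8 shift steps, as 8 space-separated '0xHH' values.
After byte 1 (0x40): reg=0xC7
After byte 2 (0x21): reg=0xBC
After byte 3 (0x14): reg=0x51
After byte 4 (0x95): reg=0x52
After byte 5 (0xAE): reg=0xFA
Register before byte 6: 0xFA
After XOR with byte 0x59: 0xA3

Answer: 0x41 0x82 0x03 0x06 0x0C 0x18 0x30 0x60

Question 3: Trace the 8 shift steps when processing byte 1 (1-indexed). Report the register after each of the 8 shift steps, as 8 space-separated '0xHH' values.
Answer: 0x80 0x07 0x0E 0x1C 0x38 0x70 0xE0 0xC7

Derivation:
Register before byte 1: 0x00
After XOR with byte 0x40: 0x40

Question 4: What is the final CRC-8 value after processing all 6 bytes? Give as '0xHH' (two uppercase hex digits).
Answer: 0x60

Derivation:
After byte 1 (0x40): reg=0xC7
After byte 2 (0x21): reg=0xBC
After byte 3 (0x14): reg=0x51
After byte 4 (0x95): reg=0x52
After byte 5 (0xAE): reg=0xFA
After byte 6 (0x59): reg=0x60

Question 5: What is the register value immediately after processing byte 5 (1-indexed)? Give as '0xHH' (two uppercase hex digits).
Answer: 0xFA

Derivation:
After byte 1 (0x40): reg=0xC7
After byte 2 (0x21): reg=0xBC
After byte 3 (0x14): reg=0x51
After byte 4 (0x95): reg=0x52
After byte 5 (0xAE): reg=0xFA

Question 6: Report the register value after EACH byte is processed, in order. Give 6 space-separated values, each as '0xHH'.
0xC7 0xBC 0x51 0x52 0xFA 0x60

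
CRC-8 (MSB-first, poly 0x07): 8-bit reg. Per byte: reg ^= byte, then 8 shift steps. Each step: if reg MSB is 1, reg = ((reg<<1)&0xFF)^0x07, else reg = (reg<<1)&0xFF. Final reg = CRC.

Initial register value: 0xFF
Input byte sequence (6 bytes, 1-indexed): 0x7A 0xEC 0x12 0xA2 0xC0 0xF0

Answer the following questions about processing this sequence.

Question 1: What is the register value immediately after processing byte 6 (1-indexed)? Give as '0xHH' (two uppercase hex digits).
Answer: 0x2A

Derivation:
After byte 1 (0x7A): reg=0x92
After byte 2 (0xEC): reg=0x7D
After byte 3 (0x12): reg=0x0A
After byte 4 (0xA2): reg=0x51
After byte 5 (0xC0): reg=0xFE
After byte 6 (0xF0): reg=0x2A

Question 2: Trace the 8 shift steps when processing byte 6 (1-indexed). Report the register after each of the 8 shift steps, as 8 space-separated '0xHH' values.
Answer: 0x1C 0x38 0x70 0xE0 0xC7 0x89 0x15 0x2A

Derivation:
After byte 1 (0x7A): reg=0x92
After byte 2 (0xEC): reg=0x7D
After byte 3 (0x12): reg=0x0A
After byte 4 (0xA2): reg=0x51
After byte 5 (0xC0): reg=0xFE
Register before byte 6: 0xFE
After XOR with byte 0xF0: 0x0E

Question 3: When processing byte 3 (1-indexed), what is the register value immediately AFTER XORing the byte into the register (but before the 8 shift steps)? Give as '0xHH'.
Register before byte 3: 0x7D
Byte 3: 0x12
0x7D XOR 0x12 = 0x6F

Answer: 0x6F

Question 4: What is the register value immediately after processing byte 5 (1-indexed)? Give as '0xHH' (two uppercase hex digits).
After byte 1 (0x7A): reg=0x92
After byte 2 (0xEC): reg=0x7D
After byte 3 (0x12): reg=0x0A
After byte 4 (0xA2): reg=0x51
After byte 5 (0xC0): reg=0xFE

Answer: 0xFE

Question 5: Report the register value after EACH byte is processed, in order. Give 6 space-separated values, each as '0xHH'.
0x92 0x7D 0x0A 0x51 0xFE 0x2A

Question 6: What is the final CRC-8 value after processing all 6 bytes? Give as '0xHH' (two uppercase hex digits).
After byte 1 (0x7A): reg=0x92
After byte 2 (0xEC): reg=0x7D
After byte 3 (0x12): reg=0x0A
After byte 4 (0xA2): reg=0x51
After byte 5 (0xC0): reg=0xFE
After byte 6 (0xF0): reg=0x2A

Answer: 0x2A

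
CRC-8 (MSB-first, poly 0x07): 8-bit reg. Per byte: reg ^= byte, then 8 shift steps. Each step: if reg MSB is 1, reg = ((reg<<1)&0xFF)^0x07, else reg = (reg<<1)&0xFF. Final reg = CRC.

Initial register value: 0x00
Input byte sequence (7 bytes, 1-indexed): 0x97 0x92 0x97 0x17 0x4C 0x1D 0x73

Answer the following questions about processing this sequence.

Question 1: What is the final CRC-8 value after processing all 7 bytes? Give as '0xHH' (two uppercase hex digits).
Answer: 0x7F

Derivation:
After byte 1 (0x97): reg=0xEC
After byte 2 (0x92): reg=0x7D
After byte 3 (0x97): reg=0x98
After byte 4 (0x17): reg=0xA4
After byte 5 (0x4C): reg=0x96
After byte 6 (0x1D): reg=0xB8
After byte 7 (0x73): reg=0x7F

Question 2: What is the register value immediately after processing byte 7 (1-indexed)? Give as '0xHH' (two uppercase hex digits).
After byte 1 (0x97): reg=0xEC
After byte 2 (0x92): reg=0x7D
After byte 3 (0x97): reg=0x98
After byte 4 (0x17): reg=0xA4
After byte 5 (0x4C): reg=0x96
After byte 6 (0x1D): reg=0xB8
After byte 7 (0x73): reg=0x7F

Answer: 0x7F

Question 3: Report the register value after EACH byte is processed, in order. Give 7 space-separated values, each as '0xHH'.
0xEC 0x7D 0x98 0xA4 0x96 0xB8 0x7F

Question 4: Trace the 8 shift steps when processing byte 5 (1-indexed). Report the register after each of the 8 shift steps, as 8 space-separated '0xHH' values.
After byte 1 (0x97): reg=0xEC
After byte 2 (0x92): reg=0x7D
After byte 3 (0x97): reg=0x98
After byte 4 (0x17): reg=0xA4
Register before byte 5: 0xA4
After XOR with byte 0x4C: 0xE8

Answer: 0xD7 0xA9 0x55 0xAA 0x53 0xA6 0x4B 0x96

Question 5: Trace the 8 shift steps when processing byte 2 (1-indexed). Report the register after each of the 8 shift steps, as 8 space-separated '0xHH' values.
Answer: 0xFC 0xFF 0xF9 0xF5 0xED 0xDD 0xBD 0x7D

Derivation:
After byte 1 (0x97): reg=0xEC
Register before byte 2: 0xEC
After XOR with byte 0x92: 0x7E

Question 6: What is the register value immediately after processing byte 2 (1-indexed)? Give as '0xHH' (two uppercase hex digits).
After byte 1 (0x97): reg=0xEC
After byte 2 (0x92): reg=0x7D

Answer: 0x7D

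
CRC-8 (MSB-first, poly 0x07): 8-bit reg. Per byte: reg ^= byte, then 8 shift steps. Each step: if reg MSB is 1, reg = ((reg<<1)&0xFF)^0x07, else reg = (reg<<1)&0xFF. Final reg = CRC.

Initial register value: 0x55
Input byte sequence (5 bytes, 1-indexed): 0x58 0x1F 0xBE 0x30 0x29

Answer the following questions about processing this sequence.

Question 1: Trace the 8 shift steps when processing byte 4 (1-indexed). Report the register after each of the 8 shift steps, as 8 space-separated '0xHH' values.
Answer: 0x0C 0x18 0x30 0x60 0xC0 0x87 0x09 0x12

Derivation:
After byte 1 (0x58): reg=0x23
After byte 2 (0x1F): reg=0xB4
After byte 3 (0xBE): reg=0x36
Register before byte 4: 0x36
After XOR with byte 0x30: 0x06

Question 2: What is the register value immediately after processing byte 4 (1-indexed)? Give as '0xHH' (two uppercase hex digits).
Answer: 0x12

Derivation:
After byte 1 (0x58): reg=0x23
After byte 2 (0x1F): reg=0xB4
After byte 3 (0xBE): reg=0x36
After byte 4 (0x30): reg=0x12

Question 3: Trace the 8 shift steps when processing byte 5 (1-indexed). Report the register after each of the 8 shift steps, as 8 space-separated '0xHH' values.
After byte 1 (0x58): reg=0x23
After byte 2 (0x1F): reg=0xB4
After byte 3 (0xBE): reg=0x36
After byte 4 (0x30): reg=0x12
Register before byte 5: 0x12
After XOR with byte 0x29: 0x3B

Answer: 0x76 0xEC 0xDF 0xB9 0x75 0xEA 0xD3 0xA1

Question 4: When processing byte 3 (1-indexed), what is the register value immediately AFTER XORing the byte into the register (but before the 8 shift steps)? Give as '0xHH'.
Register before byte 3: 0xB4
Byte 3: 0xBE
0xB4 XOR 0xBE = 0x0A

Answer: 0x0A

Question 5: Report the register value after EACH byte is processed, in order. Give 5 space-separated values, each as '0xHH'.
0x23 0xB4 0x36 0x12 0xA1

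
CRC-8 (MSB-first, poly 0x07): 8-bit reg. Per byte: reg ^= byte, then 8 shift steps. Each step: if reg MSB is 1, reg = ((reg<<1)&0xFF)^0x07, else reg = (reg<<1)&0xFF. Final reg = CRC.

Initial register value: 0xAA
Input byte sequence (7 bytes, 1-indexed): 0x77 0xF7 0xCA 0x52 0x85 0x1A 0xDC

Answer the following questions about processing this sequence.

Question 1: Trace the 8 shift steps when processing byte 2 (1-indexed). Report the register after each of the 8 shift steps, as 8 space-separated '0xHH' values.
Answer: 0xD3 0xA1 0x45 0x8A 0x13 0x26 0x4C 0x98

Derivation:
After byte 1 (0x77): reg=0x1D
Register before byte 2: 0x1D
After XOR with byte 0xF7: 0xEA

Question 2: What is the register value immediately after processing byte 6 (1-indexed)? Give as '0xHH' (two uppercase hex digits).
After byte 1 (0x77): reg=0x1D
After byte 2 (0xF7): reg=0x98
After byte 3 (0xCA): reg=0xB9
After byte 4 (0x52): reg=0x9F
After byte 5 (0x85): reg=0x46
After byte 6 (0x1A): reg=0x93

Answer: 0x93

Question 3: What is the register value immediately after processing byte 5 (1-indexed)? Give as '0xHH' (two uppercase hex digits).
Answer: 0x46

Derivation:
After byte 1 (0x77): reg=0x1D
After byte 2 (0xF7): reg=0x98
After byte 3 (0xCA): reg=0xB9
After byte 4 (0x52): reg=0x9F
After byte 5 (0x85): reg=0x46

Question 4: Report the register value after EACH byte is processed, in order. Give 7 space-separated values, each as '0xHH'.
0x1D 0x98 0xB9 0x9F 0x46 0x93 0xEA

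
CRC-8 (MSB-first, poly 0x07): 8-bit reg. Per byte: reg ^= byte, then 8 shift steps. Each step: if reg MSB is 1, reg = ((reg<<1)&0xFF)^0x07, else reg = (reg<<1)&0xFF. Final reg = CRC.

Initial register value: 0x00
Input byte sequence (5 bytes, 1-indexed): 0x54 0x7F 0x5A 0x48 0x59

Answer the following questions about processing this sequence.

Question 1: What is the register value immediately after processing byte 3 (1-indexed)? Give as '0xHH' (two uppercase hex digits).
Answer: 0x6F

Derivation:
After byte 1 (0x54): reg=0xAB
After byte 2 (0x7F): reg=0x22
After byte 3 (0x5A): reg=0x6F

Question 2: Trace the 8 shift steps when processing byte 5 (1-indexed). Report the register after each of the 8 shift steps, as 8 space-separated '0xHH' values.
Answer: 0x5F 0xBE 0x7B 0xF6 0xEB 0xD1 0xA5 0x4D

Derivation:
After byte 1 (0x54): reg=0xAB
After byte 2 (0x7F): reg=0x22
After byte 3 (0x5A): reg=0x6F
After byte 4 (0x48): reg=0xF5
Register before byte 5: 0xF5
After XOR with byte 0x59: 0xAC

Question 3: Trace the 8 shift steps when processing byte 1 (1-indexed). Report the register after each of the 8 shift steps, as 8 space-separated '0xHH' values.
Register before byte 1: 0x00
After XOR with byte 0x54: 0x54

Answer: 0xA8 0x57 0xAE 0x5B 0xB6 0x6B 0xD6 0xAB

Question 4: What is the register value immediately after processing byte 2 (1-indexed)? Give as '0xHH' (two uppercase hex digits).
After byte 1 (0x54): reg=0xAB
After byte 2 (0x7F): reg=0x22

Answer: 0x22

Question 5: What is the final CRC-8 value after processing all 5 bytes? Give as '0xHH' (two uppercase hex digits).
After byte 1 (0x54): reg=0xAB
After byte 2 (0x7F): reg=0x22
After byte 3 (0x5A): reg=0x6F
After byte 4 (0x48): reg=0xF5
After byte 5 (0x59): reg=0x4D

Answer: 0x4D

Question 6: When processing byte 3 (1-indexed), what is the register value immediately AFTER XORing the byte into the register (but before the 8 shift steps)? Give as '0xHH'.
Answer: 0x78

Derivation:
Register before byte 3: 0x22
Byte 3: 0x5A
0x22 XOR 0x5A = 0x78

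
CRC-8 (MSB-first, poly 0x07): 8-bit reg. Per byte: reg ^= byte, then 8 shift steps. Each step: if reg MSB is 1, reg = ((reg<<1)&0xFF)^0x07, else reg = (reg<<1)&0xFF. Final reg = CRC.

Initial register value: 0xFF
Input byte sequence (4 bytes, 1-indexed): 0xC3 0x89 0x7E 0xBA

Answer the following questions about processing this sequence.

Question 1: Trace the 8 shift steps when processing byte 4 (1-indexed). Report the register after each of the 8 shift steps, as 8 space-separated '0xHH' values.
Answer: 0xA9 0x55 0xAA 0x53 0xA6 0x4B 0x96 0x2B

Derivation:
After byte 1 (0xC3): reg=0xB4
After byte 2 (0x89): reg=0xB3
After byte 3 (0x7E): reg=0x6D
Register before byte 4: 0x6D
After XOR with byte 0xBA: 0xD7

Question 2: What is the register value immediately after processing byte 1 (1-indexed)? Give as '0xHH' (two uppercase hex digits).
After byte 1 (0xC3): reg=0xB4

Answer: 0xB4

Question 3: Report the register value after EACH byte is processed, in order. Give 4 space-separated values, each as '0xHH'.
0xB4 0xB3 0x6D 0x2B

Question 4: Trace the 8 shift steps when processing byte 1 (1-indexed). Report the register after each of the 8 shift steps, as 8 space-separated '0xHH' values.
Register before byte 1: 0xFF
After XOR with byte 0xC3: 0x3C

Answer: 0x78 0xF0 0xE7 0xC9 0x95 0x2D 0x5A 0xB4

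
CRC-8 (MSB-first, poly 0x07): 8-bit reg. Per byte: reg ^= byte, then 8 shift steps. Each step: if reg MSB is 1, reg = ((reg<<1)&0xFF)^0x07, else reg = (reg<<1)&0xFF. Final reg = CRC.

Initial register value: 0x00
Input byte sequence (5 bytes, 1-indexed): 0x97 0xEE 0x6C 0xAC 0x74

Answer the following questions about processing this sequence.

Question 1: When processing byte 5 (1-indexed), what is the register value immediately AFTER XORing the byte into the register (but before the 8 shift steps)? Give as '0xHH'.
Answer: 0xE6

Derivation:
Register before byte 5: 0x92
Byte 5: 0x74
0x92 XOR 0x74 = 0xE6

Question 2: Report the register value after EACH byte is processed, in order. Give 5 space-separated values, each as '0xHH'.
0xEC 0x0E 0x29 0x92 0xBC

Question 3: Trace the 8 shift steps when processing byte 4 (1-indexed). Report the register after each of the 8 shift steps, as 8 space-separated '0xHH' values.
Answer: 0x0D 0x1A 0x34 0x68 0xD0 0xA7 0x49 0x92

Derivation:
After byte 1 (0x97): reg=0xEC
After byte 2 (0xEE): reg=0x0E
After byte 3 (0x6C): reg=0x29
Register before byte 4: 0x29
After XOR with byte 0xAC: 0x85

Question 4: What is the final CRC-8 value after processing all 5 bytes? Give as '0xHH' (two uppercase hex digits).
Answer: 0xBC

Derivation:
After byte 1 (0x97): reg=0xEC
After byte 2 (0xEE): reg=0x0E
After byte 3 (0x6C): reg=0x29
After byte 4 (0xAC): reg=0x92
After byte 5 (0x74): reg=0xBC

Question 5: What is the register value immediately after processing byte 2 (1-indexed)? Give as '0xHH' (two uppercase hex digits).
After byte 1 (0x97): reg=0xEC
After byte 2 (0xEE): reg=0x0E

Answer: 0x0E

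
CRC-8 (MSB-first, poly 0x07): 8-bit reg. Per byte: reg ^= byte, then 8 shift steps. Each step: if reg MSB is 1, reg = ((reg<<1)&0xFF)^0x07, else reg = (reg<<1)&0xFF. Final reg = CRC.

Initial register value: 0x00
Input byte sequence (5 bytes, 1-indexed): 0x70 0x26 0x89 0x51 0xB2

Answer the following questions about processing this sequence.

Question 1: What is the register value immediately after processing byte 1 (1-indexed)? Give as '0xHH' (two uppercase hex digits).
Answer: 0x57

Derivation:
After byte 1 (0x70): reg=0x57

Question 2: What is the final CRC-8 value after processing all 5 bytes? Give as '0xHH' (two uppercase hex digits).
After byte 1 (0x70): reg=0x57
After byte 2 (0x26): reg=0x50
After byte 3 (0x89): reg=0x01
After byte 4 (0x51): reg=0xB7
After byte 5 (0xB2): reg=0x1B

Answer: 0x1B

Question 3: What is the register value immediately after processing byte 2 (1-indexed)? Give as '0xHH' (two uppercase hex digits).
Answer: 0x50

Derivation:
After byte 1 (0x70): reg=0x57
After byte 2 (0x26): reg=0x50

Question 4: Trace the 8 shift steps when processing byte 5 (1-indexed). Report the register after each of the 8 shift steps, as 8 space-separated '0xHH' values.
Answer: 0x0A 0x14 0x28 0x50 0xA0 0x47 0x8E 0x1B

Derivation:
After byte 1 (0x70): reg=0x57
After byte 2 (0x26): reg=0x50
After byte 3 (0x89): reg=0x01
After byte 4 (0x51): reg=0xB7
Register before byte 5: 0xB7
After XOR with byte 0xB2: 0x05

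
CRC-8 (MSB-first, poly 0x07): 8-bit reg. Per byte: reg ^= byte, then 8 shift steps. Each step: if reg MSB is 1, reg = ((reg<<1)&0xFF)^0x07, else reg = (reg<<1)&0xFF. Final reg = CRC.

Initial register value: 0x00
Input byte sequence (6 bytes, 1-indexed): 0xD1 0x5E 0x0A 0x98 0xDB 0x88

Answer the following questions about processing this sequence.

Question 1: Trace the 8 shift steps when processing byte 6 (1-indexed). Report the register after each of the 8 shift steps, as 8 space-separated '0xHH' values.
Answer: 0xFC 0xFF 0xF9 0xF5 0xED 0xDD 0xBD 0x7D

Derivation:
After byte 1 (0xD1): reg=0x39
After byte 2 (0x5E): reg=0x32
After byte 3 (0x0A): reg=0xA8
After byte 4 (0x98): reg=0x90
After byte 5 (0xDB): reg=0xF6
Register before byte 6: 0xF6
After XOR with byte 0x88: 0x7E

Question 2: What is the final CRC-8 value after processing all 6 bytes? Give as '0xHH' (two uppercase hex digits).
Answer: 0x7D

Derivation:
After byte 1 (0xD1): reg=0x39
After byte 2 (0x5E): reg=0x32
After byte 3 (0x0A): reg=0xA8
After byte 4 (0x98): reg=0x90
After byte 5 (0xDB): reg=0xF6
After byte 6 (0x88): reg=0x7D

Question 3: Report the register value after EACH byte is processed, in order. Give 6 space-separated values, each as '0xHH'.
0x39 0x32 0xA8 0x90 0xF6 0x7D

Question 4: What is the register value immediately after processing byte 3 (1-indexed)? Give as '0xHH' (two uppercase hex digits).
After byte 1 (0xD1): reg=0x39
After byte 2 (0x5E): reg=0x32
After byte 3 (0x0A): reg=0xA8

Answer: 0xA8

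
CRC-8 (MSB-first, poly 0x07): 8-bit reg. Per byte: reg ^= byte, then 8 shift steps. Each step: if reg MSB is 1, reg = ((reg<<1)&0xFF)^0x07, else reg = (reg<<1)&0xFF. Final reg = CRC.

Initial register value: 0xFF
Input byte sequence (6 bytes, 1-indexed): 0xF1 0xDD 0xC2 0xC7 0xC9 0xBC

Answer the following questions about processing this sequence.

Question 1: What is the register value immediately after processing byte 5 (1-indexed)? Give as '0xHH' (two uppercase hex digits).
After byte 1 (0xF1): reg=0x2A
After byte 2 (0xDD): reg=0xCB
After byte 3 (0xC2): reg=0x3F
After byte 4 (0xC7): reg=0xE6
After byte 5 (0xC9): reg=0xCD

Answer: 0xCD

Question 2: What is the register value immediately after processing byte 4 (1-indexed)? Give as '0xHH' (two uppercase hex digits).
After byte 1 (0xF1): reg=0x2A
After byte 2 (0xDD): reg=0xCB
After byte 3 (0xC2): reg=0x3F
After byte 4 (0xC7): reg=0xE6

Answer: 0xE6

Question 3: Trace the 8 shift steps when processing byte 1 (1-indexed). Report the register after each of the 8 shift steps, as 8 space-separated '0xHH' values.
Answer: 0x1C 0x38 0x70 0xE0 0xC7 0x89 0x15 0x2A

Derivation:
Register before byte 1: 0xFF
After XOR with byte 0xF1: 0x0E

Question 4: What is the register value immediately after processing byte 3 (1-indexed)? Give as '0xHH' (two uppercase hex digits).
Answer: 0x3F

Derivation:
After byte 1 (0xF1): reg=0x2A
After byte 2 (0xDD): reg=0xCB
After byte 3 (0xC2): reg=0x3F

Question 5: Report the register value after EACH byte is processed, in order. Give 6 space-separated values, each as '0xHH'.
0x2A 0xCB 0x3F 0xE6 0xCD 0x50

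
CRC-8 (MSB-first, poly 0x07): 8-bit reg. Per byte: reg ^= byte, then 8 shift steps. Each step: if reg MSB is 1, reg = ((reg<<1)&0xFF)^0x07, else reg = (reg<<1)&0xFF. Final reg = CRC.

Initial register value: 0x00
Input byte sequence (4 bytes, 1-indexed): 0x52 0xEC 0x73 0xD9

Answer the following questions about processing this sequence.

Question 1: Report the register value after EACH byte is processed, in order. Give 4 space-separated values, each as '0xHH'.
0xB9 0xAC 0x13 0x78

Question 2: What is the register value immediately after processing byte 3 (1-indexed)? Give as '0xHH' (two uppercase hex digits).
Answer: 0x13

Derivation:
After byte 1 (0x52): reg=0xB9
After byte 2 (0xEC): reg=0xAC
After byte 3 (0x73): reg=0x13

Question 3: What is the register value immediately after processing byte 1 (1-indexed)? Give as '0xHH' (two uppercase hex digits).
Answer: 0xB9

Derivation:
After byte 1 (0x52): reg=0xB9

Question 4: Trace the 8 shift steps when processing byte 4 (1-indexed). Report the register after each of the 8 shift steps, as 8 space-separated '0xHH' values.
After byte 1 (0x52): reg=0xB9
After byte 2 (0xEC): reg=0xAC
After byte 3 (0x73): reg=0x13
Register before byte 4: 0x13
After XOR with byte 0xD9: 0xCA

Answer: 0x93 0x21 0x42 0x84 0x0F 0x1E 0x3C 0x78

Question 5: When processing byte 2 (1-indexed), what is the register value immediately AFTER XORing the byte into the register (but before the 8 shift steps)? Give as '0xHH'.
Answer: 0x55

Derivation:
Register before byte 2: 0xB9
Byte 2: 0xEC
0xB9 XOR 0xEC = 0x55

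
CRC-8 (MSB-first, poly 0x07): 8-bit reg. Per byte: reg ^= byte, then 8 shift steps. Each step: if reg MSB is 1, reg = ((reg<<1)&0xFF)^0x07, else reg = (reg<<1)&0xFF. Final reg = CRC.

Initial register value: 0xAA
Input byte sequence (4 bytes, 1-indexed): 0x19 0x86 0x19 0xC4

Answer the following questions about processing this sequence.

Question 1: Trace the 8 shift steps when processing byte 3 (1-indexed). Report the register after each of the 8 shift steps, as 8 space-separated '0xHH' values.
Answer: 0xE3 0xC1 0x85 0x0D 0x1A 0x34 0x68 0xD0

Derivation:
After byte 1 (0x19): reg=0x10
After byte 2 (0x86): reg=0xEB
Register before byte 3: 0xEB
After XOR with byte 0x19: 0xF2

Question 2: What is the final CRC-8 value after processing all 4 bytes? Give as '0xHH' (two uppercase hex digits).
After byte 1 (0x19): reg=0x10
After byte 2 (0x86): reg=0xEB
After byte 3 (0x19): reg=0xD0
After byte 4 (0xC4): reg=0x6C

Answer: 0x6C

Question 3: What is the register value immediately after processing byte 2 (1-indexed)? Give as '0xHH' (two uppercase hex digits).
After byte 1 (0x19): reg=0x10
After byte 2 (0x86): reg=0xEB

Answer: 0xEB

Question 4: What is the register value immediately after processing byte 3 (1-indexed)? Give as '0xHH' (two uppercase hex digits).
After byte 1 (0x19): reg=0x10
After byte 2 (0x86): reg=0xEB
After byte 3 (0x19): reg=0xD0

Answer: 0xD0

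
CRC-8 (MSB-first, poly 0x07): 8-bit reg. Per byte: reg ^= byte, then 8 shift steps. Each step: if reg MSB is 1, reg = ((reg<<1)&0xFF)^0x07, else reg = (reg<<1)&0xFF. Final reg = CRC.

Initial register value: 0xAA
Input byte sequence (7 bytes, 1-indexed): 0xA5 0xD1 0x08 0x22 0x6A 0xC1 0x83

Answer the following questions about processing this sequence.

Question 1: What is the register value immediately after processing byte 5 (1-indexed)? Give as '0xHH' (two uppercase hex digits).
Answer: 0x2F

Derivation:
After byte 1 (0xA5): reg=0x2D
After byte 2 (0xD1): reg=0xFA
After byte 3 (0x08): reg=0xD0
After byte 4 (0x22): reg=0xD0
After byte 5 (0x6A): reg=0x2F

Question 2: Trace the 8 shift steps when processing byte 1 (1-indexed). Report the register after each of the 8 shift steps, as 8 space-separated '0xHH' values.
Answer: 0x1E 0x3C 0x78 0xF0 0xE7 0xC9 0x95 0x2D

Derivation:
Register before byte 1: 0xAA
After XOR with byte 0xA5: 0x0F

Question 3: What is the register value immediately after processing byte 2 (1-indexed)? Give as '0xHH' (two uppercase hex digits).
Answer: 0xFA

Derivation:
After byte 1 (0xA5): reg=0x2D
After byte 2 (0xD1): reg=0xFA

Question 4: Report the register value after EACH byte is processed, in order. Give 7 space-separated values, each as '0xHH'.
0x2D 0xFA 0xD0 0xD0 0x2F 0x84 0x15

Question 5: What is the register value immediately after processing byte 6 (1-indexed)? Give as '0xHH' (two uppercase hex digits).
Answer: 0x84

Derivation:
After byte 1 (0xA5): reg=0x2D
After byte 2 (0xD1): reg=0xFA
After byte 3 (0x08): reg=0xD0
After byte 4 (0x22): reg=0xD0
After byte 5 (0x6A): reg=0x2F
After byte 6 (0xC1): reg=0x84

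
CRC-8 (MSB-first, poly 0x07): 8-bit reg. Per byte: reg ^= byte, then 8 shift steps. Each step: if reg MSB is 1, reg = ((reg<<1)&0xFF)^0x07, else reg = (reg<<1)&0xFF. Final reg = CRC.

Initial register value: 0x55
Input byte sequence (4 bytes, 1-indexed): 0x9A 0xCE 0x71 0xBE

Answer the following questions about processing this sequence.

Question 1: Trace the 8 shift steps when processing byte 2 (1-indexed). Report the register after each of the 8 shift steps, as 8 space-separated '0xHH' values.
Answer: 0x5D 0xBA 0x73 0xE6 0xCB 0x91 0x25 0x4A

Derivation:
After byte 1 (0x9A): reg=0x63
Register before byte 2: 0x63
After XOR with byte 0xCE: 0xAD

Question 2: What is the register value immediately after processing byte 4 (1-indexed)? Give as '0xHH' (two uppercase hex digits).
After byte 1 (0x9A): reg=0x63
After byte 2 (0xCE): reg=0x4A
After byte 3 (0x71): reg=0xA1
After byte 4 (0xBE): reg=0x5D

Answer: 0x5D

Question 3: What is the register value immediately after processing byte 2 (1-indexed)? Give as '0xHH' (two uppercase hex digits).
Answer: 0x4A

Derivation:
After byte 1 (0x9A): reg=0x63
After byte 2 (0xCE): reg=0x4A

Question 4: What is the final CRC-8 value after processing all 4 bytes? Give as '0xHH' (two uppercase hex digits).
Answer: 0x5D

Derivation:
After byte 1 (0x9A): reg=0x63
After byte 2 (0xCE): reg=0x4A
After byte 3 (0x71): reg=0xA1
After byte 4 (0xBE): reg=0x5D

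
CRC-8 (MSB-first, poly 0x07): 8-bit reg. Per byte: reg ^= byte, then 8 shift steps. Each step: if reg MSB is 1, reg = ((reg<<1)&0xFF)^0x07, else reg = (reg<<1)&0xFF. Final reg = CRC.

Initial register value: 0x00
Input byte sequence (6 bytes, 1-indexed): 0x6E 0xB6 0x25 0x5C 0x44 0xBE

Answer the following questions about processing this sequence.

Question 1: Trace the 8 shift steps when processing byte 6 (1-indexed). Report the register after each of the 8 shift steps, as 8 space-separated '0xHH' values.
After byte 1 (0x6E): reg=0x0D
After byte 2 (0xB6): reg=0x28
After byte 3 (0x25): reg=0x23
After byte 4 (0x5C): reg=0x7A
After byte 5 (0x44): reg=0xBA
Register before byte 6: 0xBA
After XOR with byte 0xBE: 0x04

Answer: 0x08 0x10 0x20 0x40 0x80 0x07 0x0E 0x1C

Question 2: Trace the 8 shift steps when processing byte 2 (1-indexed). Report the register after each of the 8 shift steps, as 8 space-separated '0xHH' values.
Answer: 0x71 0xE2 0xC3 0x81 0x05 0x0A 0x14 0x28

Derivation:
After byte 1 (0x6E): reg=0x0D
Register before byte 2: 0x0D
After XOR with byte 0xB6: 0xBB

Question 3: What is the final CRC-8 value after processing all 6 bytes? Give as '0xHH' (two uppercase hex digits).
Answer: 0x1C

Derivation:
After byte 1 (0x6E): reg=0x0D
After byte 2 (0xB6): reg=0x28
After byte 3 (0x25): reg=0x23
After byte 4 (0x5C): reg=0x7A
After byte 5 (0x44): reg=0xBA
After byte 6 (0xBE): reg=0x1C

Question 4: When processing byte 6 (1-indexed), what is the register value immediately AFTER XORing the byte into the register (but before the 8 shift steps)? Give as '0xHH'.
Register before byte 6: 0xBA
Byte 6: 0xBE
0xBA XOR 0xBE = 0x04

Answer: 0x04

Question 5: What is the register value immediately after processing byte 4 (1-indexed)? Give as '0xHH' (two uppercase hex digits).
After byte 1 (0x6E): reg=0x0D
After byte 2 (0xB6): reg=0x28
After byte 3 (0x25): reg=0x23
After byte 4 (0x5C): reg=0x7A

Answer: 0x7A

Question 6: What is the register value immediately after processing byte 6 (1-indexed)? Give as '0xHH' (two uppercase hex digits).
Answer: 0x1C

Derivation:
After byte 1 (0x6E): reg=0x0D
After byte 2 (0xB6): reg=0x28
After byte 3 (0x25): reg=0x23
After byte 4 (0x5C): reg=0x7A
After byte 5 (0x44): reg=0xBA
After byte 6 (0xBE): reg=0x1C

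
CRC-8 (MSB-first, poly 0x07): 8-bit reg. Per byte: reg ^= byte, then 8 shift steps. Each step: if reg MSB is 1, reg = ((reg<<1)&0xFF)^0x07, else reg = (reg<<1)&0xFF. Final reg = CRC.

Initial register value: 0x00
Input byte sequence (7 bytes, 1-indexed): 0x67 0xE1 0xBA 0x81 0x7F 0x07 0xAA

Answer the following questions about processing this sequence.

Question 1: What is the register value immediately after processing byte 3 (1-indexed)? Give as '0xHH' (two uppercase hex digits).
After byte 1 (0x67): reg=0x32
After byte 2 (0xE1): reg=0x37
After byte 3 (0xBA): reg=0xAA

Answer: 0xAA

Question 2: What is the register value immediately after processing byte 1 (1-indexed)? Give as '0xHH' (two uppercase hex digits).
Answer: 0x32

Derivation:
After byte 1 (0x67): reg=0x32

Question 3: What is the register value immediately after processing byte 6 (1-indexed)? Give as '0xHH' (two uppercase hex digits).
After byte 1 (0x67): reg=0x32
After byte 2 (0xE1): reg=0x37
After byte 3 (0xBA): reg=0xAA
After byte 4 (0x81): reg=0xD1
After byte 5 (0x7F): reg=0x43
After byte 6 (0x07): reg=0xDB

Answer: 0xDB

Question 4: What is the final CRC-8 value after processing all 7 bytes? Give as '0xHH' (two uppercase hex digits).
Answer: 0x50

Derivation:
After byte 1 (0x67): reg=0x32
After byte 2 (0xE1): reg=0x37
After byte 3 (0xBA): reg=0xAA
After byte 4 (0x81): reg=0xD1
After byte 5 (0x7F): reg=0x43
After byte 6 (0x07): reg=0xDB
After byte 7 (0xAA): reg=0x50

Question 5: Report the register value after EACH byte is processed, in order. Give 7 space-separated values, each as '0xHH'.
0x32 0x37 0xAA 0xD1 0x43 0xDB 0x50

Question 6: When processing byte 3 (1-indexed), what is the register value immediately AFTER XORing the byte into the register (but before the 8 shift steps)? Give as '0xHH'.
Register before byte 3: 0x37
Byte 3: 0xBA
0x37 XOR 0xBA = 0x8D

Answer: 0x8D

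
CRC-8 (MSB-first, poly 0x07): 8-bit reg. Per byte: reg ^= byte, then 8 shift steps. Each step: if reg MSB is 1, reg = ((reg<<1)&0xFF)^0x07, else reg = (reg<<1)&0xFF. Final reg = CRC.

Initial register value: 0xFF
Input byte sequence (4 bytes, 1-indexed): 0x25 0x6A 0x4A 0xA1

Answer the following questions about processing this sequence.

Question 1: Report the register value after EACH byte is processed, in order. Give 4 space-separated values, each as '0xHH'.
0x08 0x29 0x2E 0xA4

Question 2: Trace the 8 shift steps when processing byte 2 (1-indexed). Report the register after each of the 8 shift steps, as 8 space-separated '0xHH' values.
After byte 1 (0x25): reg=0x08
Register before byte 2: 0x08
After XOR with byte 0x6A: 0x62

Answer: 0xC4 0x8F 0x19 0x32 0x64 0xC8 0x97 0x29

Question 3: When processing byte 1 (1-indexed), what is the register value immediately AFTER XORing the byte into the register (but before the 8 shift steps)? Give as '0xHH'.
Answer: 0xDA

Derivation:
Register before byte 1: 0xFF
Byte 1: 0x25
0xFF XOR 0x25 = 0xDA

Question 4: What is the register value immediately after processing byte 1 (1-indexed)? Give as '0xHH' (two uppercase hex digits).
Answer: 0x08

Derivation:
After byte 1 (0x25): reg=0x08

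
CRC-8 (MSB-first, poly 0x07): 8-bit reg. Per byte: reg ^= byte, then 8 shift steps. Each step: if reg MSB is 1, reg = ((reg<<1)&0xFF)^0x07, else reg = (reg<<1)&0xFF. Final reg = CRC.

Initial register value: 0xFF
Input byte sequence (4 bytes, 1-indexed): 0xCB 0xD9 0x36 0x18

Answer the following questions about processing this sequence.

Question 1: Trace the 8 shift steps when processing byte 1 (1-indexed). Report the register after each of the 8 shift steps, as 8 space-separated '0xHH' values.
Register before byte 1: 0xFF
After XOR with byte 0xCB: 0x34

Answer: 0x68 0xD0 0xA7 0x49 0x92 0x23 0x46 0x8C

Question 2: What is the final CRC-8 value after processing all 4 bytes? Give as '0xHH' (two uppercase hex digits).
Answer: 0x2B

Derivation:
After byte 1 (0xCB): reg=0x8C
After byte 2 (0xD9): reg=0xAC
After byte 3 (0x36): reg=0xCF
After byte 4 (0x18): reg=0x2B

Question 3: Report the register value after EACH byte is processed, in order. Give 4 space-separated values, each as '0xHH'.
0x8C 0xAC 0xCF 0x2B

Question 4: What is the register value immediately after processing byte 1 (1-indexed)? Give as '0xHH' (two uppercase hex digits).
After byte 1 (0xCB): reg=0x8C

Answer: 0x8C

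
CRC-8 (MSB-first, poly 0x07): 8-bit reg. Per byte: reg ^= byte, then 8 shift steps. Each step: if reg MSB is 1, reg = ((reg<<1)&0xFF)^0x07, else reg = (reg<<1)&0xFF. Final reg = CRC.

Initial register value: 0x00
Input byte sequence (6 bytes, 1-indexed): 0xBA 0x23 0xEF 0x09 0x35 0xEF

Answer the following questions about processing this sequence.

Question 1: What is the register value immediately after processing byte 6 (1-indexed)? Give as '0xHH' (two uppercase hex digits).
Answer: 0x21

Derivation:
After byte 1 (0xBA): reg=0x2F
After byte 2 (0x23): reg=0x24
After byte 3 (0xEF): reg=0x7F
After byte 4 (0x09): reg=0x45
After byte 5 (0x35): reg=0x57
After byte 6 (0xEF): reg=0x21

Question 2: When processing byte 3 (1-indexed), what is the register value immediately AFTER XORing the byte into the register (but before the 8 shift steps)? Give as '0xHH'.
Answer: 0xCB

Derivation:
Register before byte 3: 0x24
Byte 3: 0xEF
0x24 XOR 0xEF = 0xCB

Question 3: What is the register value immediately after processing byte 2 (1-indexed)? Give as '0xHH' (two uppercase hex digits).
After byte 1 (0xBA): reg=0x2F
After byte 2 (0x23): reg=0x24

Answer: 0x24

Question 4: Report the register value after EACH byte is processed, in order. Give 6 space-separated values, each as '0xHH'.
0x2F 0x24 0x7F 0x45 0x57 0x21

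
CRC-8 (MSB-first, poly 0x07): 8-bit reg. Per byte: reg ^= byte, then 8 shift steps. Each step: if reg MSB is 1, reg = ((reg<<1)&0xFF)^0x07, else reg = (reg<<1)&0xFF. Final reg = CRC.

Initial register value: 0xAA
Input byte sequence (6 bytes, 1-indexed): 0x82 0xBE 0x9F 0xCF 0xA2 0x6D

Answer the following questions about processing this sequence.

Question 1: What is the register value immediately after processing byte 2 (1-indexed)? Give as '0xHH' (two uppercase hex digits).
After byte 1 (0x82): reg=0xD8
After byte 2 (0xBE): reg=0x35

Answer: 0x35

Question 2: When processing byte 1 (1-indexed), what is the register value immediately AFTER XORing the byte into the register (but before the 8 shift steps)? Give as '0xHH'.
Answer: 0x28

Derivation:
Register before byte 1: 0xAA
Byte 1: 0x82
0xAA XOR 0x82 = 0x28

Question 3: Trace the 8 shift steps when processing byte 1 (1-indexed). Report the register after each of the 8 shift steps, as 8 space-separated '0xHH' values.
Register before byte 1: 0xAA
After XOR with byte 0x82: 0x28

Answer: 0x50 0xA0 0x47 0x8E 0x1B 0x36 0x6C 0xD8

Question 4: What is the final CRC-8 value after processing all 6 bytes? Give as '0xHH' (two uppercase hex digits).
After byte 1 (0x82): reg=0xD8
After byte 2 (0xBE): reg=0x35
After byte 3 (0x9F): reg=0x5F
After byte 4 (0xCF): reg=0xF9
After byte 5 (0xA2): reg=0x86
After byte 6 (0x6D): reg=0x9F

Answer: 0x9F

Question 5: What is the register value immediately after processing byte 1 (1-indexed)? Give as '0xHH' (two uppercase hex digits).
After byte 1 (0x82): reg=0xD8

Answer: 0xD8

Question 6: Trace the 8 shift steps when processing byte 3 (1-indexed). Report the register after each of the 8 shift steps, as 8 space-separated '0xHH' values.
After byte 1 (0x82): reg=0xD8
After byte 2 (0xBE): reg=0x35
Register before byte 3: 0x35
After XOR with byte 0x9F: 0xAA

Answer: 0x53 0xA6 0x4B 0x96 0x2B 0x56 0xAC 0x5F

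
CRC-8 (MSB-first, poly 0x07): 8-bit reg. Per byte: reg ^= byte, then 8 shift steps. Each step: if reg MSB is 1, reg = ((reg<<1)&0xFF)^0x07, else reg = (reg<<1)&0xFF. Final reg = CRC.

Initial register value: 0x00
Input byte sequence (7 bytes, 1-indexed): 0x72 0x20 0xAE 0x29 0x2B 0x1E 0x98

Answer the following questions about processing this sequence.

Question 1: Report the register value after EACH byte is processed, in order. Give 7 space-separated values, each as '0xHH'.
0x59 0x68 0x5C 0x4C 0x32 0xC4 0x93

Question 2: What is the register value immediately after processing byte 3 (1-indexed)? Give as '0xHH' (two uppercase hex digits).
Answer: 0x5C

Derivation:
After byte 1 (0x72): reg=0x59
After byte 2 (0x20): reg=0x68
After byte 3 (0xAE): reg=0x5C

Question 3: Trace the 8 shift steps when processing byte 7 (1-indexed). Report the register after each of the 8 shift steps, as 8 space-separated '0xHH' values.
Answer: 0xB8 0x77 0xEE 0xDB 0xB1 0x65 0xCA 0x93

Derivation:
After byte 1 (0x72): reg=0x59
After byte 2 (0x20): reg=0x68
After byte 3 (0xAE): reg=0x5C
After byte 4 (0x29): reg=0x4C
After byte 5 (0x2B): reg=0x32
After byte 6 (0x1E): reg=0xC4
Register before byte 7: 0xC4
After XOR with byte 0x98: 0x5C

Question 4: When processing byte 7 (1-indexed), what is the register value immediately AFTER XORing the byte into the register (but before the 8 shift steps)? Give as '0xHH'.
Register before byte 7: 0xC4
Byte 7: 0x98
0xC4 XOR 0x98 = 0x5C

Answer: 0x5C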